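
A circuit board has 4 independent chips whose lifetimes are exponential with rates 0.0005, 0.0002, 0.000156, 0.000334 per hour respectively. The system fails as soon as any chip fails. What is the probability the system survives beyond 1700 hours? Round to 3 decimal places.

The time to first failure is exponential with rate Σλ = 0.0005 + 0.0002 + 0.000156 + 0.000334 = 0.00119.
P(min > 1700) = e^(−0.00119·1700) = e^(−2.023) ≈ 0.132.

0.132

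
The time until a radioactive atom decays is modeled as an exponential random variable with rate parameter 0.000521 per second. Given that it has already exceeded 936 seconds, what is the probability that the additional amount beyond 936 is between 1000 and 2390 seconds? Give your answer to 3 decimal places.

Memoryless: the residual past 936 is again Exp(λ).
P(1000 < residual < 2390) = e^(−λ·1000) − e^(−λ·2390) = 0.59393 − 0.28789 ≈ 0.306.

0.306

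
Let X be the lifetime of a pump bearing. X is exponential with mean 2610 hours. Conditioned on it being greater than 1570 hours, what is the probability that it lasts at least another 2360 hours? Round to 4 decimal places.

0.4049

The rate is λ = 1/2610 = 0.000383142 per hour.
By the memoryless property, P(X > 1570+2360 | X > 1570) = P(X > 2360).
P(X > 2360) = e^(−0.90421) ≈ 0.4049.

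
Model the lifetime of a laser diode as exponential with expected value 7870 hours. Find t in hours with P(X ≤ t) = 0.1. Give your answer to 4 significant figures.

The rate is λ = 1/7870 = 0.000127065 per hour.
Set 1 − e^(−λt) = 0.1, so t = −ln(0.9)/λ = 0.10536/0.000127065 ≈ 829.187 hours.

829.2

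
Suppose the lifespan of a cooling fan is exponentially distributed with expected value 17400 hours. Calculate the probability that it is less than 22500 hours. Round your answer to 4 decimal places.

The rate is λ = 1/17400 = 0.0000574713 per hour.
P(X ≤ 22500) = 1 − e^(−λ·22500) = 1 − e^(−1.2931) ≈ 0.7256.

0.7256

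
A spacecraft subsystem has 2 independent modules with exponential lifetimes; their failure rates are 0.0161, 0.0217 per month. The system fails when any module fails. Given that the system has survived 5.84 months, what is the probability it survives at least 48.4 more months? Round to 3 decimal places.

Time to first failure ~ Exp(Σλ) with Σλ = 0.0378.
By memorylessness, P(T > 5.84+48.4 | T > 5.84) = P(T > 48.4) = e^(−0.0378·48.4) ≈ 0.160.

0.160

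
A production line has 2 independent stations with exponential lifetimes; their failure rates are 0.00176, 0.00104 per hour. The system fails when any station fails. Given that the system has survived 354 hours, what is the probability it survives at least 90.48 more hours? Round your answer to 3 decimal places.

0.776

Time to first failure ~ Exp(Σλ) with Σλ = 0.0028.
By memorylessness, P(T > 354+90.48 | T > 354) = P(T > 90.48) = e^(−0.0028·90.48) ≈ 0.776.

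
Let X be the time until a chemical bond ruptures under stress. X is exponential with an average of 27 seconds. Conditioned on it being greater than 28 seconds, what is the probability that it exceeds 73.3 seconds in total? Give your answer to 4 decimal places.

The rate is λ = 1/27 = 0.037037 per second.
By the memoryless property, P(X > 28+45.3 | X > 28) = P(X > 45.3).
P(X > 45.3) = e^(−1.6778) ≈ 0.1868.

0.1868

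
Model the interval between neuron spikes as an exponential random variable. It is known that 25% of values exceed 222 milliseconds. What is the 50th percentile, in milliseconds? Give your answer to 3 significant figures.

e^(−λ·222) = 0.25 ⇒ λ = −ln(0.25)/222 = 0.00624457.
50th percentile: 1 − e^(−λt) = 0.5, t = −ln(0.5)/λ = 111 milliseconds.

111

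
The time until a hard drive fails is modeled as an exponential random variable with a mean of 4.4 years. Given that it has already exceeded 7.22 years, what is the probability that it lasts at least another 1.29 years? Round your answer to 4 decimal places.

The rate is λ = 1/4.4 = 0.227273 per year.
P(X > s+t | X > s) = e^(−λ(s+t))/e^(−λs) = e^(−λt), independent of s = 7.22.
P(X > 1.29) = e^(−0.29318) ≈ 0.7459.

0.7459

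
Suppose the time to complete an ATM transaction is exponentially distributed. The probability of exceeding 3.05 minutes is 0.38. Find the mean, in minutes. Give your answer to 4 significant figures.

3.152

e^(−λ·3.05) = 0.38 ⇒ λ = −ln(0.38)/3.05 = 0.317241.
Mean = 1/λ = 3.15218 minutes.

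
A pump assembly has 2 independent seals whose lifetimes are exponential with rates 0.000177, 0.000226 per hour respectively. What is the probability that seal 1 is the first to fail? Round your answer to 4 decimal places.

0.4392

The time to first failure is exponential with rate Σλ = 0.000177 + 0.000226 = 0.000403.
P(seal 1 first) = λ_1/Σλ = 0.000177/0.000403 ≈ 0.4392.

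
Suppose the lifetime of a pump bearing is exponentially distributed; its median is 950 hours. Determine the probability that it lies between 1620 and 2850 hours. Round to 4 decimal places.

0.1817

For an exponential, median = ln(2)/λ, so λ = ln 2 / 950 = 0.000729629 per hour.
P(1620 < X < 2850) = e^(−λ·1620) − e^(−λ·2850) = 0.30667 − 0.12500 ≈ 0.1817.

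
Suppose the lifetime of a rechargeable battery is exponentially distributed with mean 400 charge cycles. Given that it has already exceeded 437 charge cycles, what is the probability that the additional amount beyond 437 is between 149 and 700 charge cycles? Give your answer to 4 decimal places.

The rate is λ = 1/400 = 0.0025 per charge cycle.
Memoryless: the residual past 437 is again Exp(λ).
P(149 < residual < 700) = e^(−λ·149) − e^(−λ·700) = 0.68901 − 0.17377 ≈ 0.5152.

0.5152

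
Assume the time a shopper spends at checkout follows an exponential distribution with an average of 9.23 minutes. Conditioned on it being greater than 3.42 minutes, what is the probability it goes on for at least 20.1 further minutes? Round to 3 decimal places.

0.113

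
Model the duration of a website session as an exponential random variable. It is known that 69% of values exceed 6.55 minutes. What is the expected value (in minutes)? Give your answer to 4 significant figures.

e^(−λ·6.55) = 0.69 ⇒ λ = −ln(0.69)/6.55 = 0.0566509.
Mean = 1/λ = 17.652 minutes.

17.65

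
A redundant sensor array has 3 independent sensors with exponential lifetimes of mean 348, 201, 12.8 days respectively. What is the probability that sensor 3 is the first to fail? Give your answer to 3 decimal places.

Rates: λ_i = 1/mean_i → 0.00287356, 0.00497512, 0.078125; Σλ = 0.0859737.
P(sensor 3 first) = λ_3/Σλ = 0.078125/0.0859737 ≈ 0.909.

0.909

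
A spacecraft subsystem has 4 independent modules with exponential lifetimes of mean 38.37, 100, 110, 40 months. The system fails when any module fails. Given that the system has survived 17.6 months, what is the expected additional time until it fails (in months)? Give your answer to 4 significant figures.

14.25

First-failure rate Σλ = 1/38.37 + 1/100 + 1/110 + 1/40 = 0.0701529.
By memorylessness the expected residual is 1/Σλ = 14.2546 months, regardless of the 17.6 already elapsed.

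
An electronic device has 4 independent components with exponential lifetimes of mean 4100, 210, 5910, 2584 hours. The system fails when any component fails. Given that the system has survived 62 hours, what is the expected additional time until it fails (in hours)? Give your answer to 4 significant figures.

First-failure rate Σλ = 1/4100 + 1/210 + 1/5910 + 1/2584 = 0.00556201.
By memorylessness the expected residual is 1/Σλ = 179.791 hours, regardless of the 62 already elapsed.

179.8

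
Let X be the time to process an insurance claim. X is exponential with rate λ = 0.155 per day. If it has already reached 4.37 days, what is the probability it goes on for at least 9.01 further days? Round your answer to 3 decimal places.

P(X > s+t | X > s) = e^(−λ(s+t))/e^(−λs) = e^(−λt), independent of s = 4.37.
P(X > 9.01) = e^(−1.3965) ≈ 0.247.

0.247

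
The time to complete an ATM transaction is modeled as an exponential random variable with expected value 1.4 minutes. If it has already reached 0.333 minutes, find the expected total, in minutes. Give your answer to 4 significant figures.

The rate is λ = 1/1.4 = 0.714286 per minute.
By memorylessness, E[X | X > 0.333] = 0.333 + 1/λ = 0.333 + 1.4 = 1.733 minutes.

1.733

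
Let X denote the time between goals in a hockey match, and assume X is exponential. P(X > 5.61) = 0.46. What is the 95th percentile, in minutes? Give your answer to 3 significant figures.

21.6

e^(−λ·5.61) = 0.46 ⇒ λ = −ln(0.46)/5.61 = 0.138419.
95th percentile: 1 − e^(−λt) = 0.95, t = −ln(0.05)/λ = 21.6425 minutes.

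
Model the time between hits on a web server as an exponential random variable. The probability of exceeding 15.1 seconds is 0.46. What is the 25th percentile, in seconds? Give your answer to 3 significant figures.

5.59

e^(−λ·15.1) = 0.46 ⇒ λ = −ln(0.46)/15.1 = 0.0514257.
25th percentile: 1 − e^(−λt) = 0.25, t = −ln(0.75)/λ = 5.59413 seconds.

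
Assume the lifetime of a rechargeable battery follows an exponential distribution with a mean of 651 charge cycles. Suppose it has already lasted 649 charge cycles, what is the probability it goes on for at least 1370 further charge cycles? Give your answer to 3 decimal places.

The rate is λ = 1/651 = 0.0015361 per charge cycle.
By the memoryless property, P(X > 649+1370 | X > 649) = P(X > 1370).
P(X > 1370) = e^(−2.1045) ≈ 0.122.

0.122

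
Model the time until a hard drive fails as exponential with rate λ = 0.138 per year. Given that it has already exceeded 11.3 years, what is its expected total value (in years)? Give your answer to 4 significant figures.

18.55

By memorylessness, E[X | X > 11.3] = 11.3 + 1/λ = 11.3 + 7.24638 = 18.5464 years.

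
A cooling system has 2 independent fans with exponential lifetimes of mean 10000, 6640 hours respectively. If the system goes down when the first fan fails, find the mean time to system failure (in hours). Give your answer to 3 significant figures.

3990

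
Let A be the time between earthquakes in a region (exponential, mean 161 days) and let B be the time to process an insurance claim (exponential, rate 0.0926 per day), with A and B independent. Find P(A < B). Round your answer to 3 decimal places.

λ_1 = 1/161 = 0.00621118, λ_2 = 0.0926.
For independent exponentials, P(A < B) = λ_1/(λ_1+λ_2) = 0.00621118/0.0988112 ≈ 0.063.

0.063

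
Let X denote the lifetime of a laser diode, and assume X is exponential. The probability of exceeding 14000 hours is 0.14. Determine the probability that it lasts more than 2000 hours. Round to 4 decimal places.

e^(−λ·14000) = 0.14 ⇒ λ = −ln(0.14)/14000 = 0.000140437.
P(X > 2000) = e^(−0.000140437·2000) = e^(−0.28087) ≈ 0.7551.

0.7551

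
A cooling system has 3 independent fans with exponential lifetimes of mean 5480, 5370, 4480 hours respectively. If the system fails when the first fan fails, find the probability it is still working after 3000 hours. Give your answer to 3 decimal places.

The first failure time is exponential with rate Σλ_i = 1/5480 + 1/5370 + 1/4480 = 0.000591916 per hour.
P(min > 3000) = e^(−0.000591916·3000) = e^(−1.7757) ≈ 0.169.

0.169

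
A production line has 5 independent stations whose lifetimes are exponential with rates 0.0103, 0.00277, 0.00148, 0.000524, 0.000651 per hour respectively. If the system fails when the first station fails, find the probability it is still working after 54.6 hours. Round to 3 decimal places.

The time to first failure is exponential with rate Σλ = 0.0103 + 0.00277 + 0.00148 + 0.000524 + 0.000651 = 0.015725.
P(min > 54.6) = e^(−0.015725·54.6) = e^(−0.85859) ≈ 0.424.

0.424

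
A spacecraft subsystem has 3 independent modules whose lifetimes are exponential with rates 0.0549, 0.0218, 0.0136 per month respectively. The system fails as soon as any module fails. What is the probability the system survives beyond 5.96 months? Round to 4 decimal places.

The time to first failure is exponential with rate Σλ = 0.0549 + 0.0218 + 0.0136 = 0.0903.
P(min > 5.96) = e^(−0.0903·5.96) = e^(−0.53819) ≈ 0.5838.

0.5838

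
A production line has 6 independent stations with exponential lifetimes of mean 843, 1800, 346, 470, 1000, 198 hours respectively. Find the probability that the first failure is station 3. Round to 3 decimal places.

Rates: λ_i = 1/mean_i → 0.00118624, 0.000555556, 0.00289017, 0.00212766, 0.001, 0.00505051; Σλ = 0.0128101.
P(station 3 first) = λ_3/Σλ = 0.00289017/0.0128101 ≈ 0.226.

0.226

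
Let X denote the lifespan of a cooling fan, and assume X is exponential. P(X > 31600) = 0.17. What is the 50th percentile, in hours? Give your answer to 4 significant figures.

e^(−λ·31600) = 0.17 ⇒ λ = −ln(0.17)/31600 = 0.0000560746.
50th percentile: 1 − e^(−λt) = 0.5, t = −ln(0.5)/λ = 12361.2 hours.

12360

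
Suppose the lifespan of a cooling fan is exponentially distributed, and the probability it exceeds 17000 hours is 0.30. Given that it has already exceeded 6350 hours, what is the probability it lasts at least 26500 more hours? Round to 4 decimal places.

0.1531

From e^(−λ·17000) = 0.30, λ = −ln(0.30)/17000 = 0.0000708219.
Memoryless: P(X > 6350+26500 | X > 6350) = P(X > 26500) = e^(−0.0000708219·26500) ≈ 0.1531.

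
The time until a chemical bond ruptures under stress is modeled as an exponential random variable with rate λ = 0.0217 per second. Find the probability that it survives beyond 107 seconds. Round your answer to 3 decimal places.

P(X > 107) = e^(−λ·107) = e^(−2.3219) ≈ 0.098.

0.098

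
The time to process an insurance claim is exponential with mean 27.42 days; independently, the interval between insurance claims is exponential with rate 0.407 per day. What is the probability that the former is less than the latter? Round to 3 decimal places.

0.082

λ_1 = 1/27.42 = 0.0364697, λ_2 = 0.407.
For independent exponentials, P(the former < the latter) = λ_1/(λ_1+λ_2) = 0.0364697/0.44347 ≈ 0.082.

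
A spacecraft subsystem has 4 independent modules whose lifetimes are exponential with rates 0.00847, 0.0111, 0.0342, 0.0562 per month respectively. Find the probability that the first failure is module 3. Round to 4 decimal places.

0.3110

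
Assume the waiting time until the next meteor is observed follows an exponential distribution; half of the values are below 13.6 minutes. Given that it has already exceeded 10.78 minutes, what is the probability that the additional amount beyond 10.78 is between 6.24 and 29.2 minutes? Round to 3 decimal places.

For an exponential, median = ln(2)/λ, so λ = ln 2 / 13.6 = 0.0509667 per minute.
Memoryless: the residual past 10.78 is again Exp(λ).
P(6.24 < residual < 29.2) = e^(−λ·6.24) − e^(−λ·29.2) = 0.72758 − 0.22577 ≈ 0.502.

0.502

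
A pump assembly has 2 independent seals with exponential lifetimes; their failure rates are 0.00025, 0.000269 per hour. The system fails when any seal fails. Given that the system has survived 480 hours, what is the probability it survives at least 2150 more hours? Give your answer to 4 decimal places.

Time to first failure ~ Exp(Σλ) with Σλ = 0.000519.
By memorylessness, P(T > 480+2150 | T > 480) = P(T > 2150) = e^(−0.000519·2150) ≈ 0.3276.

0.3276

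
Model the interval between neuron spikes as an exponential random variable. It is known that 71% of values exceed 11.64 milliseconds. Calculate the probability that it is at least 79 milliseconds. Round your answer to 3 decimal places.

e^(−λ·11.64) = 0.71 ⇒ λ = −ln(0.71)/11.64 = 0.0294236.
P(X > 79) = e^(−0.0294236·79) = e^(−2.3245) ≈ 0.098.

0.098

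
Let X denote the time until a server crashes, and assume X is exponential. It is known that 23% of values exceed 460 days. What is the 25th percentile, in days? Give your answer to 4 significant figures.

e^(−λ·460) = 0.23 ⇒ λ = −ln(0.23)/460 = 0.00319495.
25th percentile: 1 − e^(−λt) = 0.25, t = −ln(0.75)/λ = 90.0428 days.

90.04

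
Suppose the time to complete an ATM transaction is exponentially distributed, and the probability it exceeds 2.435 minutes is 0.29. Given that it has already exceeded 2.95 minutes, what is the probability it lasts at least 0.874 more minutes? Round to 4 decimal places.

0.6413

From e^(−λ·2.435) = 0.29, λ = −ln(0.29)/2.435 = 0.508367.
Memoryless: P(X > 2.95+0.874 | X > 2.95) = P(X > 0.874) = e^(−0.508367·0.874) ≈ 0.6413.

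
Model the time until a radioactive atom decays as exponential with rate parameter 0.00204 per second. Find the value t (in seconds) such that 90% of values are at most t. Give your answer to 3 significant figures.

1130

Set 1 − e^(−λt) = 0.9, so t = −ln(0.1)/λ = 2.3026/0.00204 ≈ 1128.72 seconds.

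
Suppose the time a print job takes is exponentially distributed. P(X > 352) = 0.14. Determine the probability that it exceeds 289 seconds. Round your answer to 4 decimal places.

0.1990

e^(−λ·352) = 0.14 ⇒ λ = −ln(0.14)/352 = 0.00558555.
P(X > 289) = e^(−0.00558555·289) = e^(−1.6142) ≈ 0.1990.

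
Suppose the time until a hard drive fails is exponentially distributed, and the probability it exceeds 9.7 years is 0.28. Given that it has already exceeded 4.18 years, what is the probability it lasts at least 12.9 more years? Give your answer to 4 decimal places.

From e^(−λ·9.7) = 0.28, λ = −ln(0.28)/9.7 = 0.131234.
Memoryless: P(X > 4.18+12.9 | X > 4.18) = P(X > 12.9) = e^(−0.131234·12.9) ≈ 0.1840.

0.1840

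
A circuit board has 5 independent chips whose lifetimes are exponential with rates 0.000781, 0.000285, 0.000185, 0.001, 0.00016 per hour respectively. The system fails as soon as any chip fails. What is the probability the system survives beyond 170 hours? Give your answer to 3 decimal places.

0.664

The time to first failure is exponential with rate Σλ = 0.000781 + 0.000285 + 0.000185 + 0.001 + 0.00016 = 0.002411.
P(min > 170) = e^(−0.002411·170) = e^(−0.40987) ≈ 0.664.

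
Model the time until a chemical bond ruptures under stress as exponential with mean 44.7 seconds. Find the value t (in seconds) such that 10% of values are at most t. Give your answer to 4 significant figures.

4.710

The rate is λ = 1/44.7 = 0.0223714 per second.
Set 1 − e^(−λt) = 0.1, so t = −ln(0.9)/λ = 0.10536/0.0223714 ≈ 4.70962 seconds.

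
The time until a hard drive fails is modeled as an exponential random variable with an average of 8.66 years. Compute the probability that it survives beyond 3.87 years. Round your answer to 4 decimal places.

0.6396

The rate is λ = 1/8.66 = 0.115473 per year.
P(X > 3.87) = e^(−λ·3.87) = e^(−0.44688) ≈ 0.6396.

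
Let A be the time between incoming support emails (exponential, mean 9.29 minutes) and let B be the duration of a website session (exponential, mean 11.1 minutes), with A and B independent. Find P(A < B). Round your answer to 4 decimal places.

0.5444

λ_1 = 1/9.29 = 0.107643, λ_2 = 1/11.1 = 0.0900901.
For independent exponentials, P(A < B) = λ_1/(λ_1+λ_2) = 0.107643/0.197733 ≈ 0.5444.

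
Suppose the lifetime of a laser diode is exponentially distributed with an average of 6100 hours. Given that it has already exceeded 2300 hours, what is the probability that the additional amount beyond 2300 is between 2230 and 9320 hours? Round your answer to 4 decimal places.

The rate is λ = 1/6100 = 0.000163934 per hour.
Memoryless: the residual past 2300 is again Exp(λ).
P(2230 < residual < 9320) = e^(−λ·2230) − e^(−λ·9320) = 0.69380 − 0.21700 ≈ 0.4768.

0.4768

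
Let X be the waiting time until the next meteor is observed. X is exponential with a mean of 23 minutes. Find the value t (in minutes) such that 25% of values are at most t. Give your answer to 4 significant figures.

The rate is λ = 1/23 = 0.0434783 per minute.
Set 1 − e^(−λt) = 0.25, so t = −ln(0.75)/λ = 0.28768/0.0434783 ≈ 6.61669 minutes.

6.617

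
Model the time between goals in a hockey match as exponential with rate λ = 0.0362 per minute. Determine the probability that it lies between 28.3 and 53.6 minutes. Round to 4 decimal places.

0.2153

P(28.3 < X < 53.6) = e^(−λ·28.3) − e^(−λ·53.6) = 0.35899 − 0.14366 ≈ 0.2153.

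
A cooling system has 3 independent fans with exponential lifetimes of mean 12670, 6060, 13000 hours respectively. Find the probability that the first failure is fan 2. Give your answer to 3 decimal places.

Rates: λ_i = 1/mean_i → 0.0000789266, 0.000165017, 0.0000769231; Σλ = 0.000320866.
P(fan 2 first) = λ_2/Σλ = 0.000165017/0.000320866 ≈ 0.514.

0.514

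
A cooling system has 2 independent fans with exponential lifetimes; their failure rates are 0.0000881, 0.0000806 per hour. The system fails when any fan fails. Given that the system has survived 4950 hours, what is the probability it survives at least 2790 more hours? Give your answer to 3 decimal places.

Time to first failure ~ Exp(Σλ) with Σλ = 0.0001687.
By memorylessness, P(T > 4950+2790 | T > 4950) = P(T > 2790) = e^(−0.0001687·2790) ≈ 0.625.

0.625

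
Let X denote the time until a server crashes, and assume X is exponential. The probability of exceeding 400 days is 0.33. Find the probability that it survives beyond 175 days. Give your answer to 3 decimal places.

e^(−λ·400) = 0.33 ⇒ λ = −ln(0.33)/400 = 0.00277166.
P(X > 175) = e^(−0.00277166·175) = e^(−0.48504) ≈ 0.616.

0.616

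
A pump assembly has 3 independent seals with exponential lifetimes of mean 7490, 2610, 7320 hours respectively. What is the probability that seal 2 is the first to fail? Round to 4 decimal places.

0.5865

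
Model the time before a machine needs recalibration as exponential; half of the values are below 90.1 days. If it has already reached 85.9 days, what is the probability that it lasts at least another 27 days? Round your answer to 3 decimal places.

0.812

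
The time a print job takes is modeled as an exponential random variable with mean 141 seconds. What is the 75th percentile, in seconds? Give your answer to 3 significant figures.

195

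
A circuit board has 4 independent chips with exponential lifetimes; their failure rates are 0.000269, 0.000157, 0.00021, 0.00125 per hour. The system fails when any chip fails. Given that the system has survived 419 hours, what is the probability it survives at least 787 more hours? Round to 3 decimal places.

0.227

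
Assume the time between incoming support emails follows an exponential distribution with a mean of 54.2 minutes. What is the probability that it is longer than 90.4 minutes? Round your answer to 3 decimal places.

The rate is λ = 1/54.2 = 0.0184502 per minute.
P(X > 90.4) = e^(−λ·90.4) = e^(−1.6679) ≈ 0.189.

0.189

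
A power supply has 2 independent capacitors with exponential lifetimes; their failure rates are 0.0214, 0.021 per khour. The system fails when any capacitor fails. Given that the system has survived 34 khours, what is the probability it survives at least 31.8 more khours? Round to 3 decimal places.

0.260

Time to first failure ~ Exp(Σλ) with Σλ = 0.0424.
By memorylessness, P(T > 34+31.8 | T > 34) = P(T > 31.8) = e^(−0.0424·31.8) ≈ 0.260.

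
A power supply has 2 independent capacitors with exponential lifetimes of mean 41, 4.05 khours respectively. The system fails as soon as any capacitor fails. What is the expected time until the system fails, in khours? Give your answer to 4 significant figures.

3.686

The first failure time is exponential with rate Σλ_i = 1/41 + 1/4.05 = 0.271304 per khour.
E[min] = 1/Σλ = 1/0.271304 = 3.6859 khours.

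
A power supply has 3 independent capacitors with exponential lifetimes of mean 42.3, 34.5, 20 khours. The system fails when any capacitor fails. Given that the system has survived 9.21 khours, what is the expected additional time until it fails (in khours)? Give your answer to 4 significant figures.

9.744

First-failure rate Σλ = 1/42.3 + 1/34.5 + 1/20 = 0.102626.
By memorylessness the expected residual is 1/Σλ = 9.7441 khours, regardless of the 9.21 already elapsed.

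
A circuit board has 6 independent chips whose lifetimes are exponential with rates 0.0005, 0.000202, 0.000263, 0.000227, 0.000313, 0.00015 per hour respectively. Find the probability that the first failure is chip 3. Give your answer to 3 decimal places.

The time to first failure is exponential with rate Σλ = 0.0005 + 0.000202 + 0.000263 + 0.000227 + 0.000313 + 0.00015 = 0.001655.
P(chip 3 first) = λ_3/Σλ = 0.000263/0.001655 ≈ 0.159.

0.159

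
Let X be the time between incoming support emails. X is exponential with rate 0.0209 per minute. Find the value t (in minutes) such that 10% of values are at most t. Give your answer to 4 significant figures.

5.041

Set 1 − e^(−λt) = 0.1, so t = −ln(0.9)/λ = 0.10536/0.0209 ≈ 5.04117 minutes.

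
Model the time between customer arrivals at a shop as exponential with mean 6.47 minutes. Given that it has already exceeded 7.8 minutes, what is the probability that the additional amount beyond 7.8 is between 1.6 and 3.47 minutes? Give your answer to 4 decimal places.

The rate is λ = 1/6.47 = 0.15456 per minute.
Memoryless: the residual past 7.8 is again Exp(λ).
P(1.6 < residual < 3.47) = e^(−λ·1.6) − e^(−λ·3.47) = 0.78091 − 0.58490 ≈ 0.1960.

0.1960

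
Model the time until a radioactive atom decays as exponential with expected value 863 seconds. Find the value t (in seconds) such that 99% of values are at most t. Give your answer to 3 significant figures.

3970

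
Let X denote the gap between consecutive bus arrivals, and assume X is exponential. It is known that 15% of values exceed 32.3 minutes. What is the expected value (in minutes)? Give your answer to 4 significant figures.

17.03

e^(−λ·32.3) = 0.15 ⇒ λ = −ln(0.15)/32.3 = 0.0587344.
Mean = 1/λ = 17.0258 minutes.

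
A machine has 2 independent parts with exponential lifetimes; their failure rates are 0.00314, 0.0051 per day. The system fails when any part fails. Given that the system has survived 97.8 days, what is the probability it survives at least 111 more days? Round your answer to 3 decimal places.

Time to first failure ~ Exp(Σλ) with Σλ = 0.00824.
By memorylessness, P(T > 97.8+111 | T > 97.8) = P(T > 111) = e^(−0.00824·111) ≈ 0.401.

0.401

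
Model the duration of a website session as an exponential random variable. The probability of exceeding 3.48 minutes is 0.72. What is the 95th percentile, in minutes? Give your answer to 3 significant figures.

e^(−λ·3.48) = 0.72 ⇒ λ = −ln(0.72)/3.48 = 0.0943977.
95th percentile: 1 − e^(−λt) = 0.95, t = −ln(0.05)/λ = 31.7352 minutes.

31.7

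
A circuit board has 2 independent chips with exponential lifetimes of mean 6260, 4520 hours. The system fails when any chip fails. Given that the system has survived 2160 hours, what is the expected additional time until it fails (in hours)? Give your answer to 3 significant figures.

First-failure rate Σλ = 1/6260 + 1/4520 = 0.000380983.
By memorylessness the expected residual is 1/Σλ = 2624.79 hours, regardless of the 2160 already elapsed.

2620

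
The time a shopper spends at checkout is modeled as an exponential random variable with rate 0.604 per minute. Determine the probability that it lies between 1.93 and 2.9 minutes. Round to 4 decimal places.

0.1382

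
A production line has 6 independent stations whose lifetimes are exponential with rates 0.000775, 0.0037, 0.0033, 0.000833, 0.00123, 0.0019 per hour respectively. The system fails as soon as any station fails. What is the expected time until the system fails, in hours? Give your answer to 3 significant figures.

85.2

The time to first failure is exponential with rate Σλ = 0.000775 + 0.0037 + 0.0033 + 0.000833 + 0.00123 + 0.0019 = 0.011738.
E[min] = 1/Σλ = 1/0.011738 = 85.1934 hours.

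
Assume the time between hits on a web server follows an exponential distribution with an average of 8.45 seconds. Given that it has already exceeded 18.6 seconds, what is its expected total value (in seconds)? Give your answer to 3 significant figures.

27.1

The rate is λ = 1/8.45 = 0.118343 per second.
By memorylessness, E[X | X > 18.6] = 18.6 + 1/λ = 18.6 + 8.45 = 27.05 seconds.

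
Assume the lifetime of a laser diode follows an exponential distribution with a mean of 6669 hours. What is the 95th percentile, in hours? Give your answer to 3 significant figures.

20000

The rate is λ = 1/6669 = 0.000149948 per hour.
Set 1 − e^(−λt) = 0.95, so t = −ln(0.05)/λ = 2.9957/0.000149948 ≈ 19978.5 hours.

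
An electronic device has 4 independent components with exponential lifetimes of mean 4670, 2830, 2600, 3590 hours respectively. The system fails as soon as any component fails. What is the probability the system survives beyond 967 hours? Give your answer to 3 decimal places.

0.304

The first failure time is exponential with rate Σλ_i = 1/4670 + 1/2830 + 1/2600 + 1/3590 = 0.00123066 per hour.
P(min > 967) = e^(−0.00123066·967) = e^(−1.19) ≈ 0.304.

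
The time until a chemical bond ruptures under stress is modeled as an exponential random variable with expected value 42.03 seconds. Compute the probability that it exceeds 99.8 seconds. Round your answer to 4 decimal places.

0.0931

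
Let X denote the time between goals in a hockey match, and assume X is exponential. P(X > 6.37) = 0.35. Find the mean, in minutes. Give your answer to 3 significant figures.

e^(−λ·6.37) = 0.35 ⇒ λ = −ln(0.35)/6.37 = 0.164807.
Mean = 1/λ = 6.06769 minutes.

6.07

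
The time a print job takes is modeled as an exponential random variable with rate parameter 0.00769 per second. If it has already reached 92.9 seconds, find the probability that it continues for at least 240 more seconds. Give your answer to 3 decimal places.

By the memoryless property, P(X > 92.9+240 | X > 92.9) = P(X > 240).
P(X > 240) = e^(−1.8456) ≈ 0.158.

0.158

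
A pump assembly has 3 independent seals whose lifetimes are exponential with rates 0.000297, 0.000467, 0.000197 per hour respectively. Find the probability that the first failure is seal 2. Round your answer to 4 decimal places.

0.4860

The time to first failure is exponential with rate Σλ = 0.000297 + 0.000467 + 0.000197 = 0.000961.
P(seal 2 first) = λ_2/Σλ = 0.000467/0.000961 ≈ 0.4860.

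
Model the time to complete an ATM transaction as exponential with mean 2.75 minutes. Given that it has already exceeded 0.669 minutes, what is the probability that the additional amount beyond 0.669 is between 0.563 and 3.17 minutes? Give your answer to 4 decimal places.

The rate is λ = 1/2.75 = 0.363636 per minute.
Memoryless: the residual past 0.669 is again Exp(λ).
P(0.563 < residual < 3.17) = e^(−λ·0.563) − e^(−λ·3.17) = 0.81487 − 0.31577 ≈ 0.4991.

0.4991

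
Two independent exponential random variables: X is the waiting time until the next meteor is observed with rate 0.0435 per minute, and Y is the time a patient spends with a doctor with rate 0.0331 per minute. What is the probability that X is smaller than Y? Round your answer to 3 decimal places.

0.568

λ_1 = 0.0435, λ_2 = 0.0331.
For independent exponentials, P(X < Y) = λ_1/(λ_1+λ_2) = 0.0435/0.0766 ≈ 0.568.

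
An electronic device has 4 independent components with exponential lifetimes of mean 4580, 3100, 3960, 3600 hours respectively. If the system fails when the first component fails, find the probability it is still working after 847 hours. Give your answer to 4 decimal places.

The first failure time is exponential with rate Σλ_i = 1/4580 + 1/3100 + 1/3960 + 1/3600 = 0.00107122 per hour.
P(min > 847) = e^(−0.00107122·847) = e^(−0.90733) ≈ 0.4036.

0.4036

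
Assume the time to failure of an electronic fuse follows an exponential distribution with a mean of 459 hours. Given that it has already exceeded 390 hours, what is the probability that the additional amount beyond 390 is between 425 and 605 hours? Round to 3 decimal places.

The rate is λ = 1/459 = 0.00217865 per hour.
Memoryless: the residual past 390 is again Exp(λ).
P(425 < residual < 605) = e^(−λ·425) − e^(−λ·605) = 0.39616 − 0.26765 ≈ 0.129.

0.129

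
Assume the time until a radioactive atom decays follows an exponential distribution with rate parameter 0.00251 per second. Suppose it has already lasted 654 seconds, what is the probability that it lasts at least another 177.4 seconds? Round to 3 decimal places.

0.641

P(X > s+t | X > s) = e^(−λ(s+t))/e^(−λs) = e^(−λt), independent of s = 654.
P(X > 177.4) = e^(−0.44527) ≈ 0.641.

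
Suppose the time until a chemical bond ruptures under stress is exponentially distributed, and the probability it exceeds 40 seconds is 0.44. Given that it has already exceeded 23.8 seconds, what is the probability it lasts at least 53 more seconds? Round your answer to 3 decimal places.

0.337

From e^(−λ·40) = 0.44, λ = −ln(0.44)/40 = 0.0205245.
Memoryless: P(X > 23.8+53 | X > 23.8) = P(X > 53) = e^(−0.0205245·53) ≈ 0.337.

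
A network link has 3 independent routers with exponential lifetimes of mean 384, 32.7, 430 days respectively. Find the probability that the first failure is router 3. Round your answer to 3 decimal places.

Rates: λ_i = 1/mean_i → 0.00260417, 0.030581, 0.00232558; Σλ = 0.0355108.
P(router 3 first) = λ_3/Σλ = 0.00232558/0.0355108 ≈ 0.065.

0.065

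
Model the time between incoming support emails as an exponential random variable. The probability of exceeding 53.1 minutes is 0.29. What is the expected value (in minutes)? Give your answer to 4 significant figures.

e^(−λ·53.1) = 0.29 ⇒ λ = −ln(0.29)/53.1 = 0.0233121.
Mean = 1/λ = 42.8961 minutes.

42.90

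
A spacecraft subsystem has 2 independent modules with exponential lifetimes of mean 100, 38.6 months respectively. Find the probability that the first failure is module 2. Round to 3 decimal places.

Rates: λ_i = 1/mean_i → 0.01, 0.0259067; Σλ = 0.0359067.
P(module 2 first) = λ_2/Σλ = 0.0259067/0.0359067 ≈ 0.722.

0.722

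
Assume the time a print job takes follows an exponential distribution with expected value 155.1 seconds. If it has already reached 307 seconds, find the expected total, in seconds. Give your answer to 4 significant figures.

The rate is λ = 1/155.1 = 0.00644745 per second.
By memorylessness, E[X | X > 307] = 307 + 1/λ = 307 + 155.1 = 462.1 seconds.

462.1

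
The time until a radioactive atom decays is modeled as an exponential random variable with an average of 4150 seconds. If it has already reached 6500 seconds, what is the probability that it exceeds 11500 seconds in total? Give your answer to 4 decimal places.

The rate is λ = 1/4150 = 0.000240964 per second.
The exponential is memoryless, so the remaining time is again Exp(λ): the condition X > 6500 is irrelevant.
P(X > 5000) = e^(−1.2048) ≈ 0.2997.

0.2997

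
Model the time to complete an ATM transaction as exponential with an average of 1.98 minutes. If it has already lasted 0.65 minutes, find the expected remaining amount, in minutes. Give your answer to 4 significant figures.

1.980

The rate is λ = 1/1.98 = 0.505051 per minute.
By memorylessness, the remaining amount past any threshold is again Exp(λ) with mean 1/λ = 1.98 minutes.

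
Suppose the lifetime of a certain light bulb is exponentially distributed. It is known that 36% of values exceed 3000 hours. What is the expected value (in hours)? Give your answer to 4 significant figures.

2936

e^(−λ·3000) = 0.36 ⇒ λ = −ln(0.36)/3000 = 0.00034055.
Mean = 1/λ = 2936.42 hours.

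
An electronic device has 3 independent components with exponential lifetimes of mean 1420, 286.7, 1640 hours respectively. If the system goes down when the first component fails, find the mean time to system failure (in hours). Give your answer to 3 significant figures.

The first failure time is exponential with rate Σλ_i = 1/1420 + 1/286.7 + 1/1640 = 0.00480195 per hour.
E[min] = 1/Σλ = 1/0.00480195 = 208.249 hours.

208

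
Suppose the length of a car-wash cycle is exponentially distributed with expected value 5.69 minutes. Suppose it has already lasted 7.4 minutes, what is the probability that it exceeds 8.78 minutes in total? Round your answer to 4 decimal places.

0.7846

The rate is λ = 1/5.69 = 0.175747 per minute.
By the memoryless property, P(X > 7.4+1.38 | X > 7.4) = P(X > 1.38).
P(X > 1.38) = e^(−0.24253) ≈ 0.7846.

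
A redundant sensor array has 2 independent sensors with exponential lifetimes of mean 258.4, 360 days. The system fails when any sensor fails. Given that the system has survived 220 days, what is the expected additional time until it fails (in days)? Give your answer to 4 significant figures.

First-failure rate Σλ = 1/258.4 + 1/360 = 0.00664775.
By memorylessness the expected residual is 1/Σλ = 150.427 days, regardless of the 220 already elapsed.

150.4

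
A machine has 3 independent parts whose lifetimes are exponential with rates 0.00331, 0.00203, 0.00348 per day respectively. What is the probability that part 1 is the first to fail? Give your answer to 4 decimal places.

The time to first failure is exponential with rate Σλ = 0.00331 + 0.00203 + 0.00348 = 0.00882.
P(part 1 first) = λ_1/Σλ = 0.00331/0.00882 ≈ 0.3753.

0.3753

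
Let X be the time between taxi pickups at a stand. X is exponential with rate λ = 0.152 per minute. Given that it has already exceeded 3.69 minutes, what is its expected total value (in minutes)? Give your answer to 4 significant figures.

10.27

By memorylessness, E[X | X > 3.69] = 3.69 + 1/λ = 3.69 + 6.57895 = 10.2689 minutes.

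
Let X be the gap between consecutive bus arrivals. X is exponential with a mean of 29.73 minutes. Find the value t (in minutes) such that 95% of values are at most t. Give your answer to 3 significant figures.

89.1

The rate is λ = 1/29.73 = 0.0336361 per minute.
Set 1 − e^(−λt) = 0.95, so t = −ln(0.05)/λ = 2.9957/0.0336361 ≈ 89.0631 minutes.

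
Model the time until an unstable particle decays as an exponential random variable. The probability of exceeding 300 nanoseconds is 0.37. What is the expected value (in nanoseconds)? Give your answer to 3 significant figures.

e^(−λ·300) = 0.37 ⇒ λ = −ln(0.37)/300 = 0.00331417.
Mean = 1/λ = 301.734 nanoseconds.

302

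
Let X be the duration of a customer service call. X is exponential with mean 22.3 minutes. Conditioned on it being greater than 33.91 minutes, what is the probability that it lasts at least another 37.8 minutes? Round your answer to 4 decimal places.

The rate is λ = 1/22.3 = 0.044843 per minute.
The exponential is memoryless, so the remaining time is again Exp(λ): the condition X > 33.91 is irrelevant.
P(X > 37.8) = e^(−1.6951) ≈ 0.1836.

0.1836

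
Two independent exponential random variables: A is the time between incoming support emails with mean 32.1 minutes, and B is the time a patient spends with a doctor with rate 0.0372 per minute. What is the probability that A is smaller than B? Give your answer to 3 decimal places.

0.456

λ_1 = 1/32.1 = 0.0311526, λ_2 = 0.0372.
For independent exponentials, P(A < B) = λ_1/(λ_1+λ_2) = 0.0311526/0.0683526 ≈ 0.456.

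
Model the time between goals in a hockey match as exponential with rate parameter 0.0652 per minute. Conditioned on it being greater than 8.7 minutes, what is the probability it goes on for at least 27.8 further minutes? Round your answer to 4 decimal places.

0.1632

By the memoryless property, P(X > 8.7+27.8 | X > 8.7) = P(X > 27.8).
P(X > 27.8) = e^(−1.8126) ≈ 0.1632.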